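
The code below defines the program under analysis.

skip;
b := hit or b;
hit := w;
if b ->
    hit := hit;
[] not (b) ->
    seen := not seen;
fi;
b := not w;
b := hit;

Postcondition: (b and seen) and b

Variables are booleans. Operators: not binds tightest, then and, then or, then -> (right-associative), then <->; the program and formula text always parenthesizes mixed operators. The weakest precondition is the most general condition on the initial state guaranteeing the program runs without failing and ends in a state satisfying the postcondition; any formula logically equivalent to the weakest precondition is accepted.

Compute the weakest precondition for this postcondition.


Working backward. After the program, the postcondition (b and seen) and b must hold; in canonical form it is b and seen.
Before b := hit: hit and seen
Before b := not w: hit and seen
Then branch requires hit and seen; else branch requires hit and (not seen).
Before the if: (b -> (hit and seen)) and ((not b) -> (hit and (not seen)))
Before hit := w: (b -> (w and seen)) and ((not b) -> (w and (not seen)))
Before b := hit or b: ((hit or b) -> (w and seen)) and ((not (hit or b)) -> (w and (not seen)))
Before skip: ((hit or b) -> (w and seen)) and ((not (hit or b)) -> (w and (not seen)))
Answer: WP = ((hit or b) -> (w and seen)) and ((not (hit or b)) -> (w and (not seen)))


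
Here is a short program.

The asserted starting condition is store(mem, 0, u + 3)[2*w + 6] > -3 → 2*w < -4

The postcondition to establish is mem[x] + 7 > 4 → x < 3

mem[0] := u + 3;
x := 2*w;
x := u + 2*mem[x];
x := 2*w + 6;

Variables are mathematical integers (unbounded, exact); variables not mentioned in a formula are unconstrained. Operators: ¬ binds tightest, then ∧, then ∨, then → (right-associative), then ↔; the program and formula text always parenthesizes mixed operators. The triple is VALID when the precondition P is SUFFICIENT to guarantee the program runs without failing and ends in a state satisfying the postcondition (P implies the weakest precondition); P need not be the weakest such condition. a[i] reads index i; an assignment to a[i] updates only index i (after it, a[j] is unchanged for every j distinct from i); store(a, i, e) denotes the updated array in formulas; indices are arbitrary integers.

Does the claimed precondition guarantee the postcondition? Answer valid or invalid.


Working backward. After the program, the postcondition mem[x] + 7 > 4 → x < 3 must hold; in canonical form it is mem[x] > -3 → x < 3.
Before x := 2*w + 6: mem[2*w + 6] > -3 → 2*w < -3
Before x := u + 2*mem[x]: mem[2*w + 6] > -3 → 2*w < -3
Before x := 2*w: mem[2*w + 6] > -3 → 2*w < -3
Before mem[0] := u + 3: store(mem, 0, u + 3)[2*w + 6] > -3 → 2*w < -3
The weakest precondition is store(mem, 0, u + 3)[2*w + 6] > -3 → 2*w < -3.
Check whether store(mem, 0, u + 3)[2*w + 6] > -3 → 2*w < -4 implies it.
Every state satisfying the precondition satisfies the weakest precondition: the implication holds.
Answer: valid


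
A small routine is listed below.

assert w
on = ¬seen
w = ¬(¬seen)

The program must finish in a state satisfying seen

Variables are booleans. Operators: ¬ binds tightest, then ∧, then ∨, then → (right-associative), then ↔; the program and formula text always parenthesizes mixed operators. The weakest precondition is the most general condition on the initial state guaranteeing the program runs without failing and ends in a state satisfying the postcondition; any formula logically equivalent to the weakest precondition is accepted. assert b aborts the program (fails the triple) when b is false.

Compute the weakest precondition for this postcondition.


Working backward. After the program, seen must hold.
Before w := ¬(¬seen): seen
Before on := ¬seen: seen
Before assert w: w ∧ seen
Answer: WP = w ∧ seen


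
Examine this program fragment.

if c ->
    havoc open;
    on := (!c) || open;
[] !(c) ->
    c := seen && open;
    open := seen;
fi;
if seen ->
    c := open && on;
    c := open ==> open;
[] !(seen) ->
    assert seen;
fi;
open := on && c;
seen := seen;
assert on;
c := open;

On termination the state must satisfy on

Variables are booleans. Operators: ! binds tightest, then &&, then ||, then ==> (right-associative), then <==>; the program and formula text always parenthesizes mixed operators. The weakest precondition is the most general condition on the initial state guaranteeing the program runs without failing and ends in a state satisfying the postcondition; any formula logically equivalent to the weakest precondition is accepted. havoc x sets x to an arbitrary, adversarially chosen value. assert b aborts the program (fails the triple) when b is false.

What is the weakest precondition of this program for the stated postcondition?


Working backward. After the program, on must hold.
Before c := open: on
Before assert on: on
Before seen := seen: on
Before open := on && c: on
Then branch requires on; else branch requires seen && on.
Before the if: (seen ==> on) && ((!seen) ==> (seen && on))
Then branch requires ((!seen) ==> seen) && (seen ==> (!c)) && ((!seen) ==> (seen && (!c))); else branch requires (seen ==> on) && ((!seen) ==> (seen && on)).
Before the if: (c ==> (((!seen) ==> seen) && (seen ==> (!c)) && ((!seen) ==> (seen && (!c))))) && ((!c) ==> ((seen ==> on) && ((!seen) ==> (seen && on))))
Answer: WP = (c ==> (((!seen) ==> seen) && (seen ==> (!c)) && ((!seen) ==> (seen && (!c))))) && ((!c) ==> ((seen ==> on) && ((!seen) ==> (seen && on))))


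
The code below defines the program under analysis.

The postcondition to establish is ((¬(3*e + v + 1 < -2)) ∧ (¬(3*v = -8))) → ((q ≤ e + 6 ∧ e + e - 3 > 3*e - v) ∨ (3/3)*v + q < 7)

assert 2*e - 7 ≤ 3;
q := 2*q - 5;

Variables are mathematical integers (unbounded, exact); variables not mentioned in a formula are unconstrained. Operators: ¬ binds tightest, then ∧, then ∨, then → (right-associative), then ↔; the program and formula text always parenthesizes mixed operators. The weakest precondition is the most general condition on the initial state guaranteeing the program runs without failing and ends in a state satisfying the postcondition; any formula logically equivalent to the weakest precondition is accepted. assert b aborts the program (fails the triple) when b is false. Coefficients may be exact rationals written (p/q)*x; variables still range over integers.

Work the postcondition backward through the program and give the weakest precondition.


Working backward. After the program, the postcondition ((¬(3*e + v + 1 < -2)) ∧ (¬(3*v = -8))) → ((q ≤ e + 6 ∧ e + e - 3 > 3*e - v) ∨ (3/3)*v + q < 7) must hold; in canonical form it is ((¬(3*e + v < -3)) ∧ (¬(3*v = -8))) → ((q ≤ e + 6 ∧ v > e + 3) ∨ q + v < 7).
Before q := 2*q - 5: ((¬(3*e + v < -3)) ∧ (¬(3*v = -8))) → ((2*q ≤ e + 11 ∧ v > e + 3) ∨ 2*q + v < 12)
Before assert 2*e - 7 ≤ 3: 2*e ≤ 10 ∧ (((¬(3*e + v < -3)) ∧ (¬(3*v = -8))) → ((2*q ≤ e + 11 ∧ v > e + 3) ∨ 2*q + v < 12))
Answer: WP = 2*e ≤ 10 ∧ (((¬(3*e + v < -3)) ∧ (¬(3*v = -8))) → ((2*q ≤ e + 11 ∧ v > e + 3) ∨ 2*q + v < 12))


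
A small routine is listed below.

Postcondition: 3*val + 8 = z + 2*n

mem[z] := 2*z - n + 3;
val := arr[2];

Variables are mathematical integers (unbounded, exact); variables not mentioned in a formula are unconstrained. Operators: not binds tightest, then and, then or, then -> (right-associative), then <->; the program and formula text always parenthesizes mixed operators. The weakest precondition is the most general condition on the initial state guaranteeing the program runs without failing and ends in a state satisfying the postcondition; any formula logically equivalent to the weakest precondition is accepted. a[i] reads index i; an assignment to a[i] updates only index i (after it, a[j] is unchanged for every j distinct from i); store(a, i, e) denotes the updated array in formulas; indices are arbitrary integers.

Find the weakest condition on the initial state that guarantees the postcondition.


Working backward. After the program, the postcondition 3*val + 8 = z + 2*n must hold; in canonical form it is 3*val = 2*n + z - 8.
Before val := arr[2]: 3*arr[2] = 2*n + z - 8
Before mem[z] := 2*z - n + 3: 3*arr[2] = 2*n + z - 8
Answer: WP = 3*arr[2] = 2*n + z - 8


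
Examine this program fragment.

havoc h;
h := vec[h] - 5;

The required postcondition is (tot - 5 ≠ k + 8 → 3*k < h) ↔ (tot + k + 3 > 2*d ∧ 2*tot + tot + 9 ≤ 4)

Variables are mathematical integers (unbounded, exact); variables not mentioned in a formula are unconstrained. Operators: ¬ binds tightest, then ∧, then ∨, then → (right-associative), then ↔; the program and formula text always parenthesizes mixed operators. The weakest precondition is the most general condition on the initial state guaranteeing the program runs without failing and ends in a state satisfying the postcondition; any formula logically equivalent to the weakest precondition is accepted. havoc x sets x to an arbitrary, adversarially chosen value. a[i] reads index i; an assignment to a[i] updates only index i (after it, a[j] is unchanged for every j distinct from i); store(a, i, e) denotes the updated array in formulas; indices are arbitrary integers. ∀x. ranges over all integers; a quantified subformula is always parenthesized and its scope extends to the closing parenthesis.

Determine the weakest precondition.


Working backward. After the program, the postcondition (tot - 5 ≠ k + 8 → 3*k < h) ↔ (tot + k + 3 > 2*d ∧ 2*tot + tot + 9 ≤ 4) must hold; in canonical form it is (tot ≠ k + 13 → 3*k < h) ↔ (k + tot > 2*d - 3 ∧ 3*tot ≤ -5).
Before h := vec[h] - 5: (tot ≠ k + 13 → 3*k < vec[h] - 5) ↔ (k + tot > 2*d - 3 ∧ 3*tot ≤ -5)
Before havoc h: ∀h_1. ((tot ≠ k + 13 → 3*k < vec[h_1] - 5) ↔ (k + tot > 2*d - 3 ∧ 3*tot ≤ -5))
Answer: WP = ∀h_1. ((tot ≠ k + 13 → 3*k < vec[h_1] - 5) ↔ (k + tot > 2*d - 3 ∧ 3*tot ≤ -5))


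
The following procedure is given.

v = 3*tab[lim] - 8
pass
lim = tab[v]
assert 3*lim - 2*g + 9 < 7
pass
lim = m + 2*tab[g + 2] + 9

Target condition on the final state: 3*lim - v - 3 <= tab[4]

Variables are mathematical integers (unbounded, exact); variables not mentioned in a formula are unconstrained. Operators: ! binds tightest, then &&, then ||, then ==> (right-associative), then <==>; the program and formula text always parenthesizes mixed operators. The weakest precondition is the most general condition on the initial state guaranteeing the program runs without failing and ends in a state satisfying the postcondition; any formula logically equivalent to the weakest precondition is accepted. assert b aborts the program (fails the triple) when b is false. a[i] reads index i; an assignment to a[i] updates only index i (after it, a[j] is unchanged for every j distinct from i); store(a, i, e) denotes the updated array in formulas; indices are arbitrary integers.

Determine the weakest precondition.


Working backward. After the program, the postcondition 3*lim - v - 3 <= tab[4] must hold; in canonical form it is 3*lim <= tab[4] + v + 3.
Before lim := m + 2*tab[g + 2] + 9: 6*tab[g + 2] + 3*m <= tab[4] + v - 24
Before skip: 6*tab[g + 2] + 3*m <= tab[4] + v - 24
Before assert 3*lim - 2*g + 9 < 7: 3*lim < 2*g - 2 && 6*tab[g + 2] + 3*m <= tab[4] + v - 24
Before lim := tab[v]: 3*tab[v] < 2*g - 2 && 6*tab[g + 2] + 3*m <= tab[4] + v - 24
Before skip: 3*tab[v] < 2*g - 2 && 6*tab[g + 2] + 3*m <= tab[4] + v - 24
Before v := 3*tab[lim] - 8: 3*tab[3*tab[lim] - 8] < 2*g - 2 && 6*tab[g + 2] + 3*m <= tab[4] + 3*tab[lim] - 32
Answer: WP = 3*tab[3*tab[lim] - 8] < 2*g - 2 && 6*tab[g + 2] + 3*m <= tab[4] + 3*tab[lim] - 32


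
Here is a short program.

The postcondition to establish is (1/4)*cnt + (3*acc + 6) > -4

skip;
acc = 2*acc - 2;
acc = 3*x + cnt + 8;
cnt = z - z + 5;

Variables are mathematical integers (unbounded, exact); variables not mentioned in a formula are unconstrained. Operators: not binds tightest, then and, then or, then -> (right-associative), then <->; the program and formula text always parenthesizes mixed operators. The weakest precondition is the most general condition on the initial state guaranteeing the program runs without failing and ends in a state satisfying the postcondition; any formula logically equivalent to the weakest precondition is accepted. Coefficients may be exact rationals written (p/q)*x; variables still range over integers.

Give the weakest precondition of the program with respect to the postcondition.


Working backward. After the program, the postcondition (1/4)*cnt + (3*acc + 6) > -4 must hold; in canonical form it is 3*acc + (1/4)*cnt > -10.
Before cnt := z - z + 5: 3*acc > -45/4
Before acc := 3*x + cnt + 8: 3*cnt + 9*x > -141/4
Before acc := 2*acc - 2: 3*cnt + 9*x > -141/4
Before skip: 3*cnt + 9*x > -141/4
Answer: WP = 3*cnt + 9*x > -141/4


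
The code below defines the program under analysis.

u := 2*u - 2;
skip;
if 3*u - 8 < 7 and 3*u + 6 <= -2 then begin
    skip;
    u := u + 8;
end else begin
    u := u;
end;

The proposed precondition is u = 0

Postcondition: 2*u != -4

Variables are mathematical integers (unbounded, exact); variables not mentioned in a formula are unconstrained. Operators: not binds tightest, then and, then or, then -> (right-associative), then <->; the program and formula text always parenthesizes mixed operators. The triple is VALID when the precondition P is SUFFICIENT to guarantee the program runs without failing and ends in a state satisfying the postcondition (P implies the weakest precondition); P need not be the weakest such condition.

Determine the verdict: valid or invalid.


Working backward. After the program, 2*u != -4 must hold.
Then branch requires 2*u != -20; else branch requires 2*u != -4.
Before the if: ((3*u < 15 and 3*u <= -8) -> 2*u != -20) and ((not (3*u < 15 and 3*u <= -8)) -> 2*u != -4)
Before skip: ((3*u < 15 and 3*u <= -8) -> 2*u != -20) and ((not (3*u < 15 and 3*u <= -8)) -> 2*u != -4)
Before u := 2*u - 2: ((6*u < 21 and 6*u <= -2) -> 4*u != -16) and ((not (6*u < 21 and 6*u <= -2)) -> 4*u != 0)
The weakest precondition is ((6*u < 21 and 6*u <= -2) -> 4*u != -16) and ((not (6*u < 21 and 6*u <= -2)) -> 4*u != 0).
Check whether u = 0 implies it.
Countermodel: at the initial state u = 0, the precondition holds but the weakest precondition fails.
Answer: invalid


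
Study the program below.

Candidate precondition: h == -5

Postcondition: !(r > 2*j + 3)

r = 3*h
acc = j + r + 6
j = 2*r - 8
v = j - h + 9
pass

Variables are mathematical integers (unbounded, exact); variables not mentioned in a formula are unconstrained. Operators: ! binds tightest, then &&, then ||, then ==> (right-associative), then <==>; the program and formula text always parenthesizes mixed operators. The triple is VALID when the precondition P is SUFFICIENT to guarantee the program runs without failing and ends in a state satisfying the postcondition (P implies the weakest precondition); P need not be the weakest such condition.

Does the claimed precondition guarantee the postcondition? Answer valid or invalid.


Working backward. After the program, !(r > 2*j + 3) must hold.
Before skip: !(r > 2*j + 3)
Before v := j - h + 9: !(r > 2*j + 3)
Before j := 2*r - 8: !(3*r < 13)
Before acc := j + r + 6: !(3*r < 13)
Before r := 3*h: !(9*h < 13)
The weakest precondition is !(9*h < 13).
Check whether h == -5 implies it.
Countermodel: at the initial state h = -5, the precondition holds but the weakest precondition fails.
Answer: invalid


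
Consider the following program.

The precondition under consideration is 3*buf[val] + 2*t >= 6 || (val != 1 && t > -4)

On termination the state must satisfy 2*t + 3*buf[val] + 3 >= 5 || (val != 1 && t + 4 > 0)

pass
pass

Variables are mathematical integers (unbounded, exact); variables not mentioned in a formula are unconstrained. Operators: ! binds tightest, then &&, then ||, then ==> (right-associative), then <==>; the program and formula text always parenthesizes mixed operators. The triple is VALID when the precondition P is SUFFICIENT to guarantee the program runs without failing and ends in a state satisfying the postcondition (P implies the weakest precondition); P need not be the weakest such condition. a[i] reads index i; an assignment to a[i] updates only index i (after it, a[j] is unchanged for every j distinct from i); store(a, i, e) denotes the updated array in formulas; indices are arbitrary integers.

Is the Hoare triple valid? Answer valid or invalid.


Working backward. After the program, the postcondition 2*t + 3*buf[val] + 3 >= 5 || (val != 1 && t + 4 > 0) must hold; in canonical form it is 3*buf[val] + 2*t >= 2 || (val != 1 && t > -4).
Before skip: 3*buf[val] + 2*t >= 2 || (val != 1 && t > -4)
Before skip: 3*buf[val] + 2*t >= 2 || (val != 1 && t > -4)
The weakest precondition is 3*buf[val] + 2*t >= 2 || (val != 1 && t > -4).
Check whether 3*buf[val] + 2*t >= 6 || (val != 1 && t > -4) implies it.
Every state satisfying the precondition satisfies the weakest precondition: the implication holds.
Answer: valid


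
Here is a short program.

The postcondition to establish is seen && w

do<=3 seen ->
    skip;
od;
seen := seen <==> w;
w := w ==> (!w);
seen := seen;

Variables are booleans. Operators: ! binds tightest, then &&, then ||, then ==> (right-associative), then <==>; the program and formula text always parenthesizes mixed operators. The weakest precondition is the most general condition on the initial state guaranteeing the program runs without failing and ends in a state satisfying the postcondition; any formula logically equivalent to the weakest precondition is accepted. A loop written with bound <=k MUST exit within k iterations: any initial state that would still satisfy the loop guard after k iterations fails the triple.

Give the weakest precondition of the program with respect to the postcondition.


Working backward. After the program, seen && w must hold.
Before seen := seen: seen && w
Before w := w ==> (!w): seen && (w ==> (!w))
Before seen := seen <==> w: (seen <==> w) && (w ==> (!w))
Before the loop (bound <=3), unroll the exhaustion recursion (WP_0 = exit-now case; WP_j = one more guarded iteration, up to j = 3):
  WP_0: (!seen) && (seen <==> w) && (w ==> (!w))
  WP_1: (seen ==> ((!seen) && (seen <==> w) && (w ==> (!w)))) && ((!seen) ==> ((seen <==> w) && (w ==> (!w))))
  WP_2: (seen ==> ((seen ==> ((!seen) && (seen <==> w) && (w ==> (!w)))) && ((!seen) ==> ((seen <==> w) && (w ==> (!w)))))) && ((!seen) ==> ((seen <==> w) && (w ==> (!w))))
  WP_3: (seen ==> ((seen ==> ((seen ==> ((!seen) && (seen <==> w) && (w ==> (!w)))) && ((!seen) ==> ((seen <==> w) && (w ==> (!w)))))) && ((!seen) ==> ((seen <==> w) && (w ==> (!w)))))) && ((!seen) ==> ((seen <==> w) && (w ==> (!w))))
So before the loop: (seen ==> ((seen ==> ((seen ==> ((!seen) && (seen <==> w) && (w ==> (!w)))) && ((!seen) ==> ((seen <==> w) && (w ==> (!w)))))) && ((!seen) ==> ((seen <==> w) && (w ==> (!w)))))) && ((!seen) ==> ((seen <==> w) && (w ==> (!w))))
Answer: WP = (seen ==> ((seen ==> ((seen ==> ((!seen) && (seen <==> w) && (w ==> (!w)))) && ((!seen) ==> ((seen <==> w) && (w ==> (!w)))))) && ((!seen) ==> ((seen <==> w) && (w ==> (!w)))))) && ((!seen) ==> ((seen <==> w) && (w ==> (!w))))


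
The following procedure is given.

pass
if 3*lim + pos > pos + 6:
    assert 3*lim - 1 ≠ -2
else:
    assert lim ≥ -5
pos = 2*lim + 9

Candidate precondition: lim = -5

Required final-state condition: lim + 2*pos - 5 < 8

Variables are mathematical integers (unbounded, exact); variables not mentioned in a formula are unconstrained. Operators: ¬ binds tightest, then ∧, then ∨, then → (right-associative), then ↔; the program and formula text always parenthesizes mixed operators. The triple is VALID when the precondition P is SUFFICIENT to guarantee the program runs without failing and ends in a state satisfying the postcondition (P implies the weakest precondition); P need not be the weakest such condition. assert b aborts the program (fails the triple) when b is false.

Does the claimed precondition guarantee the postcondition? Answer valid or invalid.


Working backward. After the program, the postcondition lim + 2*pos - 5 < 8 must hold; in canonical form it is lim + 2*pos < 13.
Before pos := 2*lim + 9: 5*lim < -5
Then branch requires 3*lim ≠ -1 ∧ 5*lim < -5; else branch requires lim ≥ -5 ∧ 5*lim < -5.
Before the if: (3*lim > 6 → (3*lim ≠ -1 ∧ 5*lim < -5)) ∧ ((¬(3*lim > 6)) → (lim ≥ -5 ∧ 5*lim < -5))
Before skip: (3*lim > 6 → (3*lim ≠ -1 ∧ 5*lim < -5)) ∧ ((¬(3*lim > 6)) → (lim ≥ -5 ∧ 5*lim < -5))
The weakest precondition is (3*lim > 6 → (3*lim ≠ -1 ∧ 5*lim < -5)) ∧ ((¬(3*lim > 6)) → (lim ≥ -5 ∧ 5*lim < -5)).
Check whether lim = -5 implies it.
Every state satisfying the precondition satisfies the weakest precondition: the implication holds.
Answer: valid


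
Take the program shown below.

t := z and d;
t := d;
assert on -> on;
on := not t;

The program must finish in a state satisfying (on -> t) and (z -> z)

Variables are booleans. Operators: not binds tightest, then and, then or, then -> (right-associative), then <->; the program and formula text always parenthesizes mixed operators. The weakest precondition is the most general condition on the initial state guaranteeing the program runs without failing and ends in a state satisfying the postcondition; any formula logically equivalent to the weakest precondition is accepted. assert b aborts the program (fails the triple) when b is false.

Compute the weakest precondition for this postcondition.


Working backward. After the program, the postcondition (on -> t) and (z -> z) must hold; in canonical form it is on -> t.
Before on := not t: (not t) -> t
Before assert on -> on: (not t) -> t
Before t := d: (not d) -> d
Before t := z and d: (not d) -> d
Answer: WP = (not d) -> d


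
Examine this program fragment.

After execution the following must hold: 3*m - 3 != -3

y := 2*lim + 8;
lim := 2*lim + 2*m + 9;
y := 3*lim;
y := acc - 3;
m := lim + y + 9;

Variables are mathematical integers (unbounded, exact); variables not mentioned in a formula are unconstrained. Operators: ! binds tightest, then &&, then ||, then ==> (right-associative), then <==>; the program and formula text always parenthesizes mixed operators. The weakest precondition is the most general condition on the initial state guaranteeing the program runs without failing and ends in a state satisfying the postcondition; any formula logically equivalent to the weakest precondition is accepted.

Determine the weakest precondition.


Working backward. After the program, the postcondition 3*m - 3 != -3 must hold; in canonical form it is 3*m != 0.
Before m := lim + y + 9: 3*lim + 3*y != -27
Before y := acc - 3: 3*acc + 3*lim != -18
Before y := 3*lim: 3*acc + 3*lim != -18
Before lim := 2*lim + 2*m + 9: 3*acc + 6*lim + 6*m != -45
Before y := 2*lim + 8: 3*acc + 6*lim + 6*m != -45
Answer: WP = 3*acc + 6*lim + 6*m != -45


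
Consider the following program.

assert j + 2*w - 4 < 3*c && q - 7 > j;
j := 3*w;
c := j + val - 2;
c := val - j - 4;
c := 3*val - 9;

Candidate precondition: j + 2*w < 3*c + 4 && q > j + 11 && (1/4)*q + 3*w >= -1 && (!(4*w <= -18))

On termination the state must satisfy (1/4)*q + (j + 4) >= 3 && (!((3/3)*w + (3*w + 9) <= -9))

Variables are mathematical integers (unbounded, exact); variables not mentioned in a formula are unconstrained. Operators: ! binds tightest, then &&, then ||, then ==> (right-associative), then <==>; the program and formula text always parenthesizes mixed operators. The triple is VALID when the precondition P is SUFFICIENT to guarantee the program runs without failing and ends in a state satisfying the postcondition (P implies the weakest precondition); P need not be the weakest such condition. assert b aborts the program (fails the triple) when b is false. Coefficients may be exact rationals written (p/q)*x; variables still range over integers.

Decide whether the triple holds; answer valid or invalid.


Working backward. After the program, the postcondition (1/4)*q + (j + 4) >= 3 && (!((3/3)*w + (3*w + 9) <= -9)) must hold; in canonical form it is j + (1/4)*q >= -1 && (!(4*w <= -18)).
Before c := 3*val - 9: j + (1/4)*q >= -1 && (!(4*w <= -18))
Before c := val - j - 4: j + (1/4)*q >= -1 && (!(4*w <= -18))
Before c := j + val - 2: j + (1/4)*q >= -1 && (!(4*w <= -18))
Before j := 3*w: (1/4)*q + 3*w >= -1 && (!(4*w <= -18))
Before assert j + 2*w - 4 < 3*c && q - 7 > j: j + 2*w < 3*c + 4 && q > j + 7 && (1/4)*q + 3*w >= -1 && (!(4*w <= -18))
The weakest precondition is j + 2*w < 3*c + 4 && q > j + 7 && (1/4)*q + 3*w >= -1 && (!(4*w <= -18)).
Check whether j + 2*w < 3*c + 4 && q > j + 11 && (1/4)*q + 3*w >= -1 && (!(4*w <= -18)) implies it.
Every state satisfying the precondition satisfies the weakest precondition: the implication holds.
Answer: valid


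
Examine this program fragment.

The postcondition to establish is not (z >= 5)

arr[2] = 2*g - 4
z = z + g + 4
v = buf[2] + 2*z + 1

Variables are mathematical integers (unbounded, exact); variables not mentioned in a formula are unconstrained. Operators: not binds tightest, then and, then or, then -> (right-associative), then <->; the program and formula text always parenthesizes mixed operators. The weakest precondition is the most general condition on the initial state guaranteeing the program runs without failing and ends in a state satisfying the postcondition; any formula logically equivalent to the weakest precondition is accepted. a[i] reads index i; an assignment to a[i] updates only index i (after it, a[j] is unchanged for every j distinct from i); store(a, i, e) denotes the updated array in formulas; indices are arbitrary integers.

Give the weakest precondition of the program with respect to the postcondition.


Working backward. After the program, not (z >= 5) must hold.
Before v := buf[2] + 2*z + 1: not (z >= 5)
Before z := z + g + 4: not (g + z >= 1)
Before arr[2] := 2*g - 4: not (g + z >= 1)
Answer: WP = not (g + z >= 1)


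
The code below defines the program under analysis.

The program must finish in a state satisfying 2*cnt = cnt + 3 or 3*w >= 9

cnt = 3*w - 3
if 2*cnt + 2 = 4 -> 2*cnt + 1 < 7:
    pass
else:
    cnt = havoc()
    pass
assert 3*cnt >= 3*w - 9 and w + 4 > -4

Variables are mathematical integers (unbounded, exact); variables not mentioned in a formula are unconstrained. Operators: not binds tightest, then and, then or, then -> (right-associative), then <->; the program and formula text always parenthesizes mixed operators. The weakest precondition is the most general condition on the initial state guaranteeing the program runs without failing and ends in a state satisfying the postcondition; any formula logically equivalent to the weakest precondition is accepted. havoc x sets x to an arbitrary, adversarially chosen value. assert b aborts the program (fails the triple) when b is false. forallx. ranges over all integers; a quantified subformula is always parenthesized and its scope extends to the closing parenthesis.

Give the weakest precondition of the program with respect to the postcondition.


Working backward. After the program, the postcondition 2*cnt = cnt + 3 or 3*w >= 9 must hold; in canonical form it is cnt = 3 or 3*w >= 9.
Before assert 3*cnt >= 3*w - 9 and w + 4 > -4: 3*cnt >= 3*w - 9 and w > -8 and (cnt = 3 or 3*w >= 9)
Then branch requires 3*cnt >= 3*w - 9 and w > -8 and (cnt = 3 or 3*w >= 9); else branch requires forall cnt_1. (3*cnt_1 >= 3*w - 9 and w > -8 and (cnt_1 = 3 or 3*w >= 9)).
Before the if: ((2*cnt = 2 -> 2*cnt < 6) -> (3*cnt >= 3*w - 9 and w > -8 and (cnt = 3 or 3*w >= 9))) and ((not (2*cnt = 2 -> 2*cnt < 6)) -> (forall cnt_1. (3*cnt_1 >= 3*w - 9 and w > -8 and (cnt_1 = 3 or 3*w >= 9))))
Before cnt := 3*w - 3: ((6*w = 8 -> 6*w < 12) -> (6*w >= 0 and w > -8 and (3*w = 6 or 3*w >= 9))) and ((not (6*w = 8 -> 6*w < 12)) -> (forall cnt_1. (3*cnt_1 >= 3*w - 9 and w > -8 and (cnt_1 = 3 or 3*w >= 9))))
Answer: WP = ((6*w = 8 -> 6*w < 12) -> (6*w >= 0 and w > -8 and (3*w = 6 or 3*w >= 9))) and ((not (6*w = 8 -> 6*w < 12)) -> (forall cnt_1. (3*cnt_1 >= 3*w - 9 and w > -8 and (cnt_1 = 3 or 3*w >= 9))))


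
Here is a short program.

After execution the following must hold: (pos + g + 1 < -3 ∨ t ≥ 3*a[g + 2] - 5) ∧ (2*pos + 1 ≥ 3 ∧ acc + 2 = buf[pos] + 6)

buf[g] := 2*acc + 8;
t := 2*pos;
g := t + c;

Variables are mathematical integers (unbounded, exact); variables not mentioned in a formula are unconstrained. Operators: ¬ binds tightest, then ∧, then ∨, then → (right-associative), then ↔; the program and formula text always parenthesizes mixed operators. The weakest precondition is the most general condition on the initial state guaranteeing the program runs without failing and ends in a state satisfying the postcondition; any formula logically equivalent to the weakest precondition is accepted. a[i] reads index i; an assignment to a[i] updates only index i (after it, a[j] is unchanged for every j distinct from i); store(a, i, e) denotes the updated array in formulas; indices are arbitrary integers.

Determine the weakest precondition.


Working backward. After the program, the postcondition (pos + g + 1 < -3 ∨ t ≥ 3*a[g + 2] - 5) ∧ (2*pos + 1 ≥ 3 ∧ acc + 2 = buf[pos] + 6) must hold; in canonical form it is (g + pos < -4 ∨ t ≥ 3*a[g + 2] - 5) ∧ 2*pos ≥ 2 ∧ acc = buf[pos] + 4.
Before g := t + c: (c + pos + t < -4 ∨ t ≥ 3*a[c + t + 2] - 5) ∧ 2*pos ≥ 2 ∧ acc = buf[pos] + 4
Before t := 2*pos: (c + 3*pos < -4 ∨ 2*pos ≥ 3*a[c + 2*pos + 2] - 5) ∧ 2*pos ≥ 2 ∧ acc = buf[pos] + 4
Before buf[g] := 2*acc + 8: (c + 3*pos < -4 ∨ 2*pos ≥ 3*a[c + 2*pos + 2] - 5) ∧ 2*pos ≥ 2 ∧ acc = store(buf, g, 2*acc + 8)[pos] + 4
Answer: WP = (c + 3*pos < -4 ∨ 2*pos ≥ 3*a[c + 2*pos + 2] - 5) ∧ 2*pos ≥ 2 ∧ acc = store(buf, g, 2*acc + 8)[pos] + 4


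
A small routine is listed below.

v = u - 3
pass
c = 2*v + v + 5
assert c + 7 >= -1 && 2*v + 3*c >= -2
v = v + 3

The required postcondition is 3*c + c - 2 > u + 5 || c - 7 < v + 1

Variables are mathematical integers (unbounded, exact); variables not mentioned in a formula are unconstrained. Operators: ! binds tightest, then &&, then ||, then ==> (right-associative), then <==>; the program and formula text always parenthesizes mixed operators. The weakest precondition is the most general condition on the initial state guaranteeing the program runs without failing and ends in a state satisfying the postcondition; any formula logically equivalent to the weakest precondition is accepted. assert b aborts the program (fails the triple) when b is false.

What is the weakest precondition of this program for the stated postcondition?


Working backward. After the program, the postcondition 3*c + c - 2 > u + 5 || c - 7 < v + 1 must hold; in canonical form it is 4*c > u + 7 || c < v + 8.
Before v := v + 3: 4*c > u + 7 || c < v + 11
Before assert c + 7 >= -1 && 2*v + 3*c >= -2: c >= -8 && 3*c + 2*v >= -2 && (4*c > u + 7 || c < v + 11)
Before c := 2*v + v + 5: 3*v >= -13 && 11*v >= -17 && (12*v > u - 13 || 2*v < 6)
Before skip: 3*v >= -13 && 11*v >= -17 && (12*v > u - 13 || 2*v < 6)
Before v := u - 3: 3*u >= -4 && 11*u >= 16 && (11*u > 23 || 2*u < 12)
Answer: WP = 3*u >= -4 && 11*u >= 16 && (11*u > 23 || 2*u < 12)


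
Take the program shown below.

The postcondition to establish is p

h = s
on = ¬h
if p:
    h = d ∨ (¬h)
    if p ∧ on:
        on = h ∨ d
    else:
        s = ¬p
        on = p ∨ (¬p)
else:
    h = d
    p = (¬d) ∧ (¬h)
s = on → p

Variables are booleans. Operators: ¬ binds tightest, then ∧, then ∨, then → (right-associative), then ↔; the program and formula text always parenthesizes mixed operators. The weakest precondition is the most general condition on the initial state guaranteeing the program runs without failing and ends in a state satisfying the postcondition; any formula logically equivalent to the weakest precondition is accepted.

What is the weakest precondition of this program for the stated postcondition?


Working backward. After the program, p must hold.
Before s := on → p: p
Then branch requires ((p ∧ on) → p) ∧ ((¬(p ∧ on)) → p); else branch requires ¬d.
Before the if: (p → (((p ∧ on) → p) ∧ ((¬(p ∧ on)) → p))) ∧ ((¬p) → (¬d))
Before on := ¬h: (p → (((p ∧ (¬h)) → p) ∧ ((¬(p ∧ (¬h))) → p))) ∧ ((¬p) → (¬d))
Before h := s: (p → (((p ∧ (¬s)) → p) ∧ ((¬(p ∧ (¬s))) → p))) ∧ ((¬p) → (¬d))
Answer: WP = (p → (((p ∧ (¬s)) → p) ∧ ((¬(p ∧ (¬s))) → p))) ∧ ((¬p) → (¬d))


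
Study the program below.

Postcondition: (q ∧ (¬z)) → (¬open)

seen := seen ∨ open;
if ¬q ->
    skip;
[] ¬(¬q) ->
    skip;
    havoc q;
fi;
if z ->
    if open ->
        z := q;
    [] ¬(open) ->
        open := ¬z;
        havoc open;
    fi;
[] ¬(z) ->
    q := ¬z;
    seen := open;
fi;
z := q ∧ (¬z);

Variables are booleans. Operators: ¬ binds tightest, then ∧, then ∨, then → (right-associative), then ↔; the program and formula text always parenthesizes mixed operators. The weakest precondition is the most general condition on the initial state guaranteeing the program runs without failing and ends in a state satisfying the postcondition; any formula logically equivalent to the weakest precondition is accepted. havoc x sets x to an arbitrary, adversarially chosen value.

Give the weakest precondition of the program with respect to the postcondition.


Working backward. After the program, (q ∧ (¬z)) → (¬open) must hold.
Before z := q ∧ (¬z): (q ∧ (¬(q ∧ (¬z)))) → (¬open)
Then branch requires (open → (q → (¬open))) ∧ ((¬open) → (¬(q ∧ (¬(q ∧ (¬z)))))); else branch requires true.
Before the if: z → ((open → (q → (¬open))) ∧ ((¬open) → (¬(q ∧ (¬(q ∧ (¬z)))))))
Then branch requires z → ((open → (q → (¬open))) ∧ ((¬open) → (¬(q ∧ (¬(q ∧ (¬z))))))); else branch requires z → ((open → (¬open)) ∧ ((¬open) → (¬z))).
Before the if: ((¬q) → (z → ((open → (q → (¬open))) ∧ ((¬open) → (¬(q ∧ (¬(q ∧ (¬z))))))))) ∧ (q → (z → ((open → (¬open)) ∧ ((¬open) → (¬z)))))
Before seen := seen ∨ open: ((¬q) → (z → ((open → (q → (¬open))) ∧ ((¬open) → (¬(q ∧ (¬(q ∧ (¬z))))))))) ∧ (q → (z → ((open → (¬open)) ∧ ((¬open) → (¬z)))))
Answer: WP = ((¬q) → (z → ((open → (q → (¬open))) ∧ ((¬open) → (¬(q ∧ (¬(q ∧ (¬z))))))))) ∧ (q → (z → ((open → (¬open)) ∧ ((¬open) → (¬z)))))


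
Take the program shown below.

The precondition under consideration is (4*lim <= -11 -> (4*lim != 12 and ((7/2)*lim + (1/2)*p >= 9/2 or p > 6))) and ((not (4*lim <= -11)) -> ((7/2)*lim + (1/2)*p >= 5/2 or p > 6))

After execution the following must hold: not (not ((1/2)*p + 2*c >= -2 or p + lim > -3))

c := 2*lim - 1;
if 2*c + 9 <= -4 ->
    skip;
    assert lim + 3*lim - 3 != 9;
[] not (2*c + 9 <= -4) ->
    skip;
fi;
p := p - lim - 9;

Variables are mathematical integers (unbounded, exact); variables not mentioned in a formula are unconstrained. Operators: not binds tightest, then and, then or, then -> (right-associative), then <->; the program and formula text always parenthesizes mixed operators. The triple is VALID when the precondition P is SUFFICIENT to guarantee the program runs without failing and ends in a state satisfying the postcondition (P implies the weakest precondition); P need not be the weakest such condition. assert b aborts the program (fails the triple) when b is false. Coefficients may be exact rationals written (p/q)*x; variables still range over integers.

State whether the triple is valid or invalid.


Working backward. After the program, the postcondition not (not ((1/2)*p + 2*c >= -2 or p + lim > -3)) must hold; in canonical form it is 2*c + (1/2)*p >= -2 or lim + p > -3.
Before p := p - lim - 9: 2*c + (1/2)*p >= (1/2)*lim + 5/2 or p > 6
Then branch requires 4*lim != 12 and (2*c + (1/2)*p >= (1/2)*lim + 5/2 or p > 6); else branch requires 2*c + (1/2)*p >= (1/2)*lim + 5/2 or p > 6.
Before the if: (2*c <= -13 -> (4*lim != 12 and (2*c + (1/2)*p >= (1/2)*lim + 5/2 or p > 6))) and ((not (2*c <= -13)) -> (2*c + (1/2)*p >= (1/2)*lim + 5/2 or p > 6))
Before c := 2*lim - 1: (4*lim <= -11 -> (4*lim != 12 and ((7/2)*lim + (1/2)*p >= 9/2 or p > 6))) and ((not (4*lim <= -11)) -> ((7/2)*lim + (1/2)*p >= 9/2 or p > 6))
The weakest precondition is (4*lim <= -11 -> (4*lim != 12 and ((7/2)*lim + (1/2)*p >= 9/2 or p > 6))) and ((not (4*lim <= -11)) -> ((7/2)*lim + (1/2)*p >= 9/2 or p > 6)).
Check whether (4*lim <= -11 -> (4*lim != 12 and ((7/2)*lim + (1/2)*p >= 9/2 or p > 6))) and ((not (4*lim <= -11)) -> ((7/2)*lim + (1/2)*p >= 5/2 or p > 6)) implies it.
Countermodel: at the initial state lim = 0, p = 5, the precondition holds but the weakest precondition fails.
Answer: invalid


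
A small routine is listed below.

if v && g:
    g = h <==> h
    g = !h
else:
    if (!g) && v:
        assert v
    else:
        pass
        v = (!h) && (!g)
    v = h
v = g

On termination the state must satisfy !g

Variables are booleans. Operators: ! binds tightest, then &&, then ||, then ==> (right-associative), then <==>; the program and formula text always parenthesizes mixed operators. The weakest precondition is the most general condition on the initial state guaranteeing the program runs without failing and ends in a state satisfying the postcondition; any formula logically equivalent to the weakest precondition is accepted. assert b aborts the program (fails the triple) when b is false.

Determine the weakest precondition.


Working backward. After the program, !g must hold.
Before v := g: !g
Then branch requires h; else branch requires (((!g) && v) ==> (v && (!g))) && ((!((!g) && v)) ==> (!g)).
Before the if: ((v && g) ==> h) && ((!(v && g)) ==> ((((!g) && v) ==> (v && (!g))) && ((!((!g) && v)) ==> (!g))))
Answer: WP = ((v && g) ==> h) && ((!(v && g)) ==> ((((!g) && v) ==> (v && (!g))) && ((!((!g) && v)) ==> (!g))))


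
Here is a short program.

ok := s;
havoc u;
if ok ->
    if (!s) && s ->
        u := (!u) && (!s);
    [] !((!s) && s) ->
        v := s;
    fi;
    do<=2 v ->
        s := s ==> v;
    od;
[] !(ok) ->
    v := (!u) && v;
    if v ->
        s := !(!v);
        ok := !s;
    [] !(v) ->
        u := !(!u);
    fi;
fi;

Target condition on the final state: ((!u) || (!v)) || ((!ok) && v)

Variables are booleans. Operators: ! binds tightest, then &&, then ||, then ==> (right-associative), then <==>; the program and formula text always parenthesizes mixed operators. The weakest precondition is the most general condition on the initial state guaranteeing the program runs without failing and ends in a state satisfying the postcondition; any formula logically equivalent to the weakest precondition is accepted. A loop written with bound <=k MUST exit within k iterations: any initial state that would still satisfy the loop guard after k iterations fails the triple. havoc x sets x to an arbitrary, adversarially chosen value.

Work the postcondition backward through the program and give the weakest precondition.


Working backward. After the program, the postcondition ((!u) || (!v)) || ((!ok) && v) must hold; in canonical form it is (!u) || (!v) || ((!ok) && v).
Then branch requires (s ==> ((s ==> ((!s) && ((!u) || (!s) || ((!ok) && s)))) && ((!s) ==> ((!u) || (!s) || ((!ok) && s))))) && ((!s) ==> ((!u) || (!s) || ((!ok) && s))); else branch requires (!((!u) && v)) ==> ((!u) || (!((!u) && v)) || ((!ok) && (!u) && v)).
Before the if: (ok ==> ((s ==> ((s ==> ((!s) && ((!u) || (!s) || ((!ok) && s)))) && ((!s) ==> ((!u) || (!s) || ((!ok) && s))))) && ((!s) ==> ((!u) || (!s) || ((!ok) && s))))) && ((!ok) ==> ((!((!u) && v)) ==> ((!u) || (!((!u) && v)) || ((!ok) && (!u) && v))))
Before havoc u: (ok ==> ((s ==> ((s ==> ((!s) && ((!s) || ((!ok) && s)))) && ((!s) ==> ((!s) || ((!ok) && s))))) && ((!s) ==> ((!s) || ((!ok) && s))))) && (ok ==> (s ==> (s ==> (!s))))
Before ok := s: s ==> (s ==> (s ==> (!s)))
Answer: WP = s ==> (s ==> (s ==> (!s)))


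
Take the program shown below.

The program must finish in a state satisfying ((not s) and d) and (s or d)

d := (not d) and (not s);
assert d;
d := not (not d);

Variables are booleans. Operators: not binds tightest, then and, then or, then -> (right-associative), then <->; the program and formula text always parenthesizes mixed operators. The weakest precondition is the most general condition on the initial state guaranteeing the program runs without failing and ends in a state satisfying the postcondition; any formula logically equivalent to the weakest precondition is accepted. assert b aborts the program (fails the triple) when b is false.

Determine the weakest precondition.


Working backward. After the program, the postcondition ((not s) and d) and (s or d) must hold; in canonical form it is (not s) and d and (s or d).
Before d := not (not d): (not s) and d and (s or d)
Before assert d: d and (not s) and (s or d)
Before d := (not d) and (not s): (not d) and (not s) and (s or ((not d) and (not s)))
Answer: WP = (not d) and (not s) and (s or ((not d) and (not s)))
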